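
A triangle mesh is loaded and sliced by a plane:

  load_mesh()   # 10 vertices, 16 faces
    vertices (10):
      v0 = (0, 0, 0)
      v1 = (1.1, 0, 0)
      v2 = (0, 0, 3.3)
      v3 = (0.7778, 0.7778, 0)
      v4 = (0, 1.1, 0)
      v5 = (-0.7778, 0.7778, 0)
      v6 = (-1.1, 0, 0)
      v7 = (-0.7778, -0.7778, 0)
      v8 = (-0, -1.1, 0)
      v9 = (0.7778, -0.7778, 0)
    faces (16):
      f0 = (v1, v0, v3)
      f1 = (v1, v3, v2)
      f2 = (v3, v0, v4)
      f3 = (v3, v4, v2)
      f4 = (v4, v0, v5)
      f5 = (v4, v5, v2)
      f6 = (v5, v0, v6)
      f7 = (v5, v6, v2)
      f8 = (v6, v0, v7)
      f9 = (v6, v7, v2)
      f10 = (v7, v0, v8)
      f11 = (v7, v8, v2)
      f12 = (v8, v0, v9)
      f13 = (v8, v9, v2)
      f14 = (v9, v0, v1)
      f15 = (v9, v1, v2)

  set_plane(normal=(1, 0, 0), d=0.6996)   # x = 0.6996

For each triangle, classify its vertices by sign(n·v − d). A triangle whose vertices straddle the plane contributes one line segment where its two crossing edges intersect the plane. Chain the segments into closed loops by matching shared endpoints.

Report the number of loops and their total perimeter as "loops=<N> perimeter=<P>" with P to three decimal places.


Straddling triangles (8 of 16):
  (v1,v0,v3) [+-+] → (0.6996, 0, 0)–(0.6996, 0.6996, 0)  len=0.6996
  (v1,v3,v2) [++-] → (0.6996, 0.6996, 0.331782)–(0.6996, 0, 1.2012)  len=1.1159
  (v3,v0,v4) [+--] → (0.6996, 0.6996, 0)–(0.6996, 0.810194, 0)  len=0.1106
  (v3,v4,v2) [+--] → (0.6996, 0.810194, 0)–(0.6996, 0.6996, 0.331782)  len=0.3497
  (v8,v0,v9) [--+] → (0.6996, -0.6996, 0)–(0.6996, -0.810194, 0)  len=0.1106
  (v8,v9,v2) [-+-] → (0.6996, -0.810194, 0)–(0.6996, -0.6996, 0.331782)  len=0.3497
  (v9,v0,v1) [+-+] → (0.6996, -0.6996, 0)–(0.6996, 0, 0)  len=0.6996
  (v9,v1,v2) [++-] → (0.6996, 0, 1.2012)–(0.6996, -0.6996, 0.331782)  len=1.1159

Chained into 1 loop(s):
  loop 1: 8 segments, perimeter = 4.5517
Total perimeter = 4.552

loops=1 perimeter=4.552


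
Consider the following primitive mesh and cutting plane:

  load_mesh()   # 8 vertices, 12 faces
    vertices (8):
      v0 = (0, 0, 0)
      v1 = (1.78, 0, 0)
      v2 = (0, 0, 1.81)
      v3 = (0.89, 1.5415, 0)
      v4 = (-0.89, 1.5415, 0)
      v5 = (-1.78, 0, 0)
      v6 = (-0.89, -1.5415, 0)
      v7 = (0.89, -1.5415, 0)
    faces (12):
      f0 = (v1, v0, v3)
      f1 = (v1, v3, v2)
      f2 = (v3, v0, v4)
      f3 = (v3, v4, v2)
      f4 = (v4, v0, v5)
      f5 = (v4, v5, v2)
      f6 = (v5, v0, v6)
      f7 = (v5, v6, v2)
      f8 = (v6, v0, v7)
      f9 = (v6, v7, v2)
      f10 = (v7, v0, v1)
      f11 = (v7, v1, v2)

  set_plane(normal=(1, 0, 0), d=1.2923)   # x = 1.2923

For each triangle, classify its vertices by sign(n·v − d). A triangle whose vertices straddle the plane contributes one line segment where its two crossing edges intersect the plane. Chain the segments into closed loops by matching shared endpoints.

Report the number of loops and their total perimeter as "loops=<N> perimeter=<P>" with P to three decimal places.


Straddling triangles (4 of 12):
  (v1,v0,v3) [+--] → (1.2923, 0, 0)–(1.2923, 0.844707, 0)  len=0.8447
  (v1,v3,v2) [+--] → (1.2923, 0.844707, 0)–(1.2923, 0, 0.49592)  len=0.9795
  (v7,v0,v1) [--+] → (1.2923, 0, 0)–(1.2923, -0.844707, 0)  len=0.8447
  (v7,v1,v2) [-+-] → (1.2923, -0.844707, 0)–(1.2923, 0, 0.49592)  len=0.9795

Chained into 1 loop(s):
  loop 1: 4 segments, perimeter = 3.6485
Total perimeter = 3.648

loops=1 perimeter=3.648


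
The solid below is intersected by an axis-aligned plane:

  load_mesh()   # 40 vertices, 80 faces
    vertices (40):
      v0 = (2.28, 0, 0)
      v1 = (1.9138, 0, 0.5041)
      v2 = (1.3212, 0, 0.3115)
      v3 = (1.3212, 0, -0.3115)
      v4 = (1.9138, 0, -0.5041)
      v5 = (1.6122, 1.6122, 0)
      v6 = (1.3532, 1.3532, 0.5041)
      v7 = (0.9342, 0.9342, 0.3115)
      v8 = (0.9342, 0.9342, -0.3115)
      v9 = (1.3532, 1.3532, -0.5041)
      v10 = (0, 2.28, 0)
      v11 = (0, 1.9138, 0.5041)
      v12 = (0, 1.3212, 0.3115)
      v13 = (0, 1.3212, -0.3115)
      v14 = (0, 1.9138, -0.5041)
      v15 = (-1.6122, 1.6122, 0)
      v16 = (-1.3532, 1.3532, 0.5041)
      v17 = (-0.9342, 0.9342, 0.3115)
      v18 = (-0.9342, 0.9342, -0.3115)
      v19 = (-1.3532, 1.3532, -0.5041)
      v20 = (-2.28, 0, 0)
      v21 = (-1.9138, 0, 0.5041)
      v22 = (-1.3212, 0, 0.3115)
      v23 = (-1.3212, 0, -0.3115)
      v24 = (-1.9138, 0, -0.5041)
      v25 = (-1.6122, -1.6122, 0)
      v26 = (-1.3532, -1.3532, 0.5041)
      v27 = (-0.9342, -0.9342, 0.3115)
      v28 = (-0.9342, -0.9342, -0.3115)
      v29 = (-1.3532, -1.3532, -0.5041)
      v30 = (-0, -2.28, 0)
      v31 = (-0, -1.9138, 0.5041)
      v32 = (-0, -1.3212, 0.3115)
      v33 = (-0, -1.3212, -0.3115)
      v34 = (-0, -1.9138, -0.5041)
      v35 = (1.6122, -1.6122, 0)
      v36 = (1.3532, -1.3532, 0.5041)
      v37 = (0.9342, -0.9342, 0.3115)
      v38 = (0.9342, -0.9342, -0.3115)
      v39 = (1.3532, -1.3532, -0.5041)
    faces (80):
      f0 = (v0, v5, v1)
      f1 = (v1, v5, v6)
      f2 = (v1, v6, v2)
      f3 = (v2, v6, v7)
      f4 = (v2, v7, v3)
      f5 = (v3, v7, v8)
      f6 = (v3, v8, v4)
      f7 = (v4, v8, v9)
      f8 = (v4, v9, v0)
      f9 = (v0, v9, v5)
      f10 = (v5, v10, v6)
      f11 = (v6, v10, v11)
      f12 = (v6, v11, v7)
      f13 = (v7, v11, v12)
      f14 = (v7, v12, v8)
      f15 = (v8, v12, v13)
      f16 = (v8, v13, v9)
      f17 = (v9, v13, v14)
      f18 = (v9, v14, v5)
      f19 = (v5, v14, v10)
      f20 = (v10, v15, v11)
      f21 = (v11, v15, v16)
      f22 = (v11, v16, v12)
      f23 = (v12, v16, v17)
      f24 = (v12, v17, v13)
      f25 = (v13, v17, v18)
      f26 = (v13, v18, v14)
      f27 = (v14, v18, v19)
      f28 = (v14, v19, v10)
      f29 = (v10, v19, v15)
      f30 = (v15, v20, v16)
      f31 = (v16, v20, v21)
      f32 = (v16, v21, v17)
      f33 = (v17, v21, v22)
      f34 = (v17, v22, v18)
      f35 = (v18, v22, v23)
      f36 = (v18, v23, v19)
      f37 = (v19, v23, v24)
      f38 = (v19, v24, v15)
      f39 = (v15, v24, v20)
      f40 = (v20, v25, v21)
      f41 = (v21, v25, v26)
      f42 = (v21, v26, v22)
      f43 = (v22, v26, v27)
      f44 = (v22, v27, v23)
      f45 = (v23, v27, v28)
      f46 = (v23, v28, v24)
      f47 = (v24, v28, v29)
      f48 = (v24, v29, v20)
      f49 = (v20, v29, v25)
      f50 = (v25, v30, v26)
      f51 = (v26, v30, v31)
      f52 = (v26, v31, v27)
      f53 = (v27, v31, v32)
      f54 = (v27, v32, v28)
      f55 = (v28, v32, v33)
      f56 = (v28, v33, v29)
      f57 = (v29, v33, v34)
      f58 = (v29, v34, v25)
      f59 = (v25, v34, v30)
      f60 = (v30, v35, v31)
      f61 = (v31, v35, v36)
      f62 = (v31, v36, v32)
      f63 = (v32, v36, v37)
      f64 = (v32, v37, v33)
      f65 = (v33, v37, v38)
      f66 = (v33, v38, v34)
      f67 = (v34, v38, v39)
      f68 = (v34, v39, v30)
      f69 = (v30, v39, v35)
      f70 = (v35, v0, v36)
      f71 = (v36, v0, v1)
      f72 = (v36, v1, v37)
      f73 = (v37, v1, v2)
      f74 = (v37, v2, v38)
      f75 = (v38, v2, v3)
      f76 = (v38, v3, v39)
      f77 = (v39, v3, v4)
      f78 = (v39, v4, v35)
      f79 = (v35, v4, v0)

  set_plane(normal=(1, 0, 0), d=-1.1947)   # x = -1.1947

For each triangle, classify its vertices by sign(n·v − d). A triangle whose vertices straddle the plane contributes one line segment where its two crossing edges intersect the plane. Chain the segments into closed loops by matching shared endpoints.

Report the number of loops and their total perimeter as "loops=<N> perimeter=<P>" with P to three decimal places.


loops=2 perimeter=8.271

Straddling triangles (24 of 80):
  (v10,v15,v11) [+-+] → (-1.1947, 1.78514, 0)–(-1.1947, 1.6903, 0.130543)  len=0.1614
  (v11,v15,v16) [+--] → (-1.1947, 1.6903, 0.130543)–(-1.1947, 1.41886, 0.5041)  len=0.4618
  (v11,v16,v12) [+-+] → (-1.1947, 1.41886, 0.5041)–(-1.1947, 1.34945, 0.481541)  len=0.0730
  (v12,v16,v17) [+-+] → (-1.1947, 1.34945, 0.481541)–(-1.1947, 1.1947, 0.431243)  len=0.1627
  (v14,v18,v19) [++-] → (-1.1947, 1.1947, -0.431243)–(-1.1947, 1.41886, -0.5041)  len=0.2357
  (v14,v19,v10) [+-+] → (-1.1947, 1.41886, -0.5041)–(-1.1947, 1.46176, -0.445055)  len=0.0730
  (v10,v19,v15) [+--] → (-1.1947, 1.46176, -0.445055)–(-1.1947, 1.78514, 0)  len=0.5501
  (v16,v21,v17) [--+] → (-1.1947, 0.685773, 0.362717)–(-1.1947, 1.1947, 0.431243)  len=0.5135
  (v17,v21,v22) [+--] → (-1.1947, 0.685773, 0.362717)–(-1.1947, 0.305365, 0.3115)  len=0.3838
  (v17,v22,v18) [+-+] → (-1.1947, 0.305365, 0.3115)–(-1.1947, 0.305365, 0.107858)  len=0.2036
  (v18,v22,v23) [+--] → (-1.1947, 0.305365, 0.107858)–(-1.1947, 0.305365, -0.3115)  len=0.4194
  (v18,v23,v19) [+--] → (-1.1947, 0.305365, -0.3115)–(-1.1947, 1.1947, -0.431243)  len=0.8974
  (v22,v26,v27) [--+] → (-1.1947, -1.1947, 0.431243)–(-1.1947, -0.305365, 0.3115)  len=0.8974
  (v22,v27,v23) [-+-] → (-1.1947, -0.305365, 0.3115)–(-1.1947, -0.305365, -0.107858)  len=0.4194
  (v23,v27,v28) [-++] → (-1.1947, -0.305365, -0.107858)–(-1.1947, -0.305365, -0.3115)  len=0.2036
  (v23,v28,v24) [-+-] → (-1.1947, -0.305365, -0.3115)–(-1.1947, -0.685773, -0.362717)  len=0.3838
  (v24,v28,v29) [-+-] → (-1.1947, -0.685773, -0.362717)–(-1.1947, -1.1947, -0.431243)  len=0.5135
  (v25,v30,v26) [-+-] → (-1.1947, -1.78514, 0)–(-1.1947, -1.46176, 0.445055)  len=0.5501
  (v26,v30,v31) [-++] → (-1.1947, -1.46176, 0.445055)–(-1.1947, -1.41886, 0.5041)  len=0.0730
  (v26,v31,v27) [-++] → (-1.1947, -1.41886, 0.5041)–(-1.1947, -1.1947, 0.431243)  len=0.2357
  (v28,v33,v29) [++-] → (-1.1947, -1.34945, -0.481541)–(-1.1947, -1.1947, -0.431243)  len=0.1627
  (v29,v33,v34) [-++] → (-1.1947, -1.34945, -0.481541)–(-1.1947, -1.41886, -0.5041)  len=0.0730
  (v29,v34,v25) [-+-] → (-1.1947, -1.41886, -0.5041)–(-1.1947, -1.6903, -0.130543)  len=0.4618
  (v25,v34,v30) [-++] → (-1.1947, -1.6903, -0.130543)–(-1.1947, -1.78514, 0)  len=0.1614

Chained into 2 loop(s):
  loop 1: 12 segments, perimeter = 4.1354
  loop 2: 12 segments, perimeter = 4.1354
Total perimeter = 8.271


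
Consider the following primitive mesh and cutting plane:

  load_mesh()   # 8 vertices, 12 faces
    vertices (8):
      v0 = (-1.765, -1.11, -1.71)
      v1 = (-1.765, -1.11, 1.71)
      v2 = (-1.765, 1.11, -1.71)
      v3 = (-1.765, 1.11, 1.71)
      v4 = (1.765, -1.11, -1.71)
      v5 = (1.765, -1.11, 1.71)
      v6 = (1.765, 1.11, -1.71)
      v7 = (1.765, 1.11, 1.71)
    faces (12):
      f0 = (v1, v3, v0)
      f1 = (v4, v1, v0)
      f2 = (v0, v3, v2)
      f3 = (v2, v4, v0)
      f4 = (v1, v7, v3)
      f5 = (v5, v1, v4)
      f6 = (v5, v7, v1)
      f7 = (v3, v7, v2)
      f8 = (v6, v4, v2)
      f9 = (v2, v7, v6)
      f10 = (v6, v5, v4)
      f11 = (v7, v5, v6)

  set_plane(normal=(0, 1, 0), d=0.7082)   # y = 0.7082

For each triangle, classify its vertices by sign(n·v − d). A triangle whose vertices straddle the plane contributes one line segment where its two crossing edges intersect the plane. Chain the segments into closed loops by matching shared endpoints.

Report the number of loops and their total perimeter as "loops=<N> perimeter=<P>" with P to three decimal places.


loops=1 perimeter=13.900

Straddling triangles (8 of 12):
  (v1,v3,v0) [-+-] → (-1.765, 0.7082, 1.71)–(-1.765, 0.7082, 1.09101)  len=0.6190
  (v0,v3,v2) [-++] → (-1.765, 0.7082, 1.09101)–(-1.765, 0.7082, -1.71)  len=2.8010
  (v2,v4,v0) [+--] → (-1.1261, 0.7082, -1.71)–(-1.765, 0.7082, -1.71)  len=0.6389
  (v1,v7,v3) [-++] → (1.1261, 0.7082, 1.71)–(-1.765, 0.7082, 1.71)  len=2.8911
  (v5,v7,v1) [-+-] → (1.765, 0.7082, 1.71)–(1.1261, 0.7082, 1.71)  len=0.6389
  (v6,v4,v2) [+-+] → (1.765, 0.7082, -1.71)–(-1.1261, 0.7082, -1.71)  len=2.8911
  (v6,v5,v4) [+--] → (1.765, 0.7082, -1.09101)–(1.765, 0.7082, -1.71)  len=0.6190
  (v7,v5,v6) [+-+] → (1.765, 0.7082, 1.71)–(1.765, 0.7082, -1.09101)  len=2.8010

Chained into 1 loop(s):
  loop 1: 8 segments, perimeter = 13.9000
Total perimeter = 13.900


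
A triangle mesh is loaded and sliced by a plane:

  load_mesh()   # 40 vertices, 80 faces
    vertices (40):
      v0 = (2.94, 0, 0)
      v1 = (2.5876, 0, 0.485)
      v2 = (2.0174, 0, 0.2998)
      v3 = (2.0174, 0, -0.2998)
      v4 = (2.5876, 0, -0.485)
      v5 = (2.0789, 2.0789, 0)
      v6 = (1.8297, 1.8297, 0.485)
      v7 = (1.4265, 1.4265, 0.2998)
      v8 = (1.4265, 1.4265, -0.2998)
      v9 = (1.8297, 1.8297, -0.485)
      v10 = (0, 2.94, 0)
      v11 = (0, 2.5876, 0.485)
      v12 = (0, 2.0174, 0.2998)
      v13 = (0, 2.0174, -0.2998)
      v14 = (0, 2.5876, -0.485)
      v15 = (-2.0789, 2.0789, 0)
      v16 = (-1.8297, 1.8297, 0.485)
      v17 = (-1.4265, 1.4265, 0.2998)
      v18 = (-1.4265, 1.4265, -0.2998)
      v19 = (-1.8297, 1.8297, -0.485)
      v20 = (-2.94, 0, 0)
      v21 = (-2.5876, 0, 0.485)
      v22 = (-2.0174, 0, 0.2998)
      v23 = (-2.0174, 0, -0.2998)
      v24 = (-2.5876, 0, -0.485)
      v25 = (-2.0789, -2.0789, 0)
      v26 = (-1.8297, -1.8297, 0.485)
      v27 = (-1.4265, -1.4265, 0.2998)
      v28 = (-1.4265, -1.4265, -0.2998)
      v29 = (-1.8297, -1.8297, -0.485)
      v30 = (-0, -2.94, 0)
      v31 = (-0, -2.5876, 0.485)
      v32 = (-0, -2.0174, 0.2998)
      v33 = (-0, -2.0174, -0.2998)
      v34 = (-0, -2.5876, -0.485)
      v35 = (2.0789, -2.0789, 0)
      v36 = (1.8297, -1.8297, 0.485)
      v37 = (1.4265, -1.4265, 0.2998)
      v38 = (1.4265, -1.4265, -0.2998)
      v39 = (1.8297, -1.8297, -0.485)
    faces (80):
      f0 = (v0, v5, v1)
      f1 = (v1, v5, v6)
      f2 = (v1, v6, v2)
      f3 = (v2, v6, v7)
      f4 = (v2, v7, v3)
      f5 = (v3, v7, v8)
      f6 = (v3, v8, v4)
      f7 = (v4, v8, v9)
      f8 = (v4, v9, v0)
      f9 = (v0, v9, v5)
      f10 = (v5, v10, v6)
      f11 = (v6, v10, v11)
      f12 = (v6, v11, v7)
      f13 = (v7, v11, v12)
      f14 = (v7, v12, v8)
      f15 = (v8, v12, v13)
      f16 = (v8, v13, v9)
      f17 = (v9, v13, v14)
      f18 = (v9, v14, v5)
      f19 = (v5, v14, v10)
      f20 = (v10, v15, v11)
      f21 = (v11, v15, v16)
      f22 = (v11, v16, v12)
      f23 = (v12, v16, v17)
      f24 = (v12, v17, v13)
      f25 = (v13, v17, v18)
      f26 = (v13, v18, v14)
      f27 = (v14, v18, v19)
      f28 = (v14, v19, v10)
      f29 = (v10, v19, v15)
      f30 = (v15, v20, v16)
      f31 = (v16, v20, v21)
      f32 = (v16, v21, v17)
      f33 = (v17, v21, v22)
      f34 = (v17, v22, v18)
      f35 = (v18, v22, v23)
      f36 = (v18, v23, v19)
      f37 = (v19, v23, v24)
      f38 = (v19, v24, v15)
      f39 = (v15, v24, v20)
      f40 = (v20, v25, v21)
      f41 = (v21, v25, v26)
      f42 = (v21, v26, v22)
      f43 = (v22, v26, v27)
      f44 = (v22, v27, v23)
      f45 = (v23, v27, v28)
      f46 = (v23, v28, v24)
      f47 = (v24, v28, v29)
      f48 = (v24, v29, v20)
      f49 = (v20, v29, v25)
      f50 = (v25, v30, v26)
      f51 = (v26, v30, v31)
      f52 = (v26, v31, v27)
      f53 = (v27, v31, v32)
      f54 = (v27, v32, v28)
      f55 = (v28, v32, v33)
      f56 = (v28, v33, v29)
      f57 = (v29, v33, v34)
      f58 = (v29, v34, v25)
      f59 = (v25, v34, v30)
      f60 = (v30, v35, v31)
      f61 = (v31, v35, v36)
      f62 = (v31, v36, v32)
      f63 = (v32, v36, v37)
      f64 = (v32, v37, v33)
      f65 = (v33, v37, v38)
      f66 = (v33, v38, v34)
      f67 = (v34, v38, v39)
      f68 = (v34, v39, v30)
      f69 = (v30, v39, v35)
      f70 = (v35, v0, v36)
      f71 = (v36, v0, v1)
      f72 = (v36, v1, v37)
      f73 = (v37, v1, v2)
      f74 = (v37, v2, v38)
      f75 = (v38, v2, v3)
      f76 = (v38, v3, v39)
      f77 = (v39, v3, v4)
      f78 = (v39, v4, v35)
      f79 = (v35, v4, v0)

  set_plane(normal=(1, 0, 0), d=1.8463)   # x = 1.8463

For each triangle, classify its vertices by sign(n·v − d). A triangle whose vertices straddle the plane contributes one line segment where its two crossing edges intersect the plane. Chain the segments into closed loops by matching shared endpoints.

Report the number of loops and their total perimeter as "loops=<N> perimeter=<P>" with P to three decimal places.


loops=2 perimeter=9.254

Straddling triangles (24 of 80):
  (v1,v5,v6) [++-] → (1.8463, 1.8463, 0.452693)–(1.8463, 1.78962, 0.485)  len=0.0652
  (v1,v6,v2) [+-+] → (1.8463, 1.78962, 0.485)–(1.8463, 1.66788, 0.468621)  len=0.1228
  (v2,v6,v7) [+--] → (1.8463, 1.66788, 0.468621)–(1.8463, 0.413055, 0.2998)  len=1.2661
  (v2,v7,v3) [+-+] → (1.8463, 0.413055, 0.2998)–(1.8463, 0.413055, -0.126181)  len=0.4260
  (v3,v7,v8) [+--] → (1.8463, 0.413055, -0.126181)–(1.8463, 0.413055, -0.2998)  len=0.1736
  (v3,v8,v4) [+-+] → (1.8463, 0.413055, -0.2998)–(1.8463, 0.910744, -0.36676)  len=0.5022
  (v4,v8,v9) [+--] → (1.8463, 0.910744, -0.36676)–(1.8463, 1.78962, -0.485)  len=0.8868
  (v4,v9,v0) [+-+] → (1.8463, 1.78962, -0.485)–(1.8463, 1.80234, -0.477749)  len=0.0146
  (v0,v9,v5) [+-+] → (1.8463, 1.80234, -0.477749)–(1.8463, 1.8463, -0.452693)  len=0.0506
  (v5,v10,v6) [+--] → (1.8463, 2.17525, 0)–(1.8463, 1.8463, 0.452693)  len=0.5596
  (v9,v14,v5) [--+] → (1.8463, 2.13582, -0.0542648)–(1.8463, 1.8463, -0.452693)  len=0.4925
  (v5,v14,v10) [+--] → (1.8463, 2.13582, -0.0542648)–(1.8463, 2.17525, 0)  len=0.0671
  (v30,v35,v31) [-+-] → (1.8463, -2.17525, 0)–(1.8463, -2.13582, 0.0542648)  len=0.0671
  (v31,v35,v36) [-+-] → (1.8463, -2.13582, 0.0542648)–(1.8463, -1.8463, 0.452693)  len=0.4925
  (v30,v39,v35) [--+] → (1.8463, -1.8463, -0.452693)–(1.8463, -2.17525, 0)  len=0.5596
  (v35,v0,v36) [++-] → (1.8463, -1.80234, 0.477749)–(1.8463, -1.8463, 0.452693)  len=0.0506
  (v36,v0,v1) [-++] → (1.8463, -1.80234, 0.477749)–(1.8463, -1.78962, 0.485)  len=0.0146
  (v36,v1,v37) [-+-] → (1.8463, -1.78962, 0.485)–(1.8463, -0.910744, 0.36676)  len=0.8868
  (v37,v1,v2) [-++] → (1.8463, -0.910744, 0.36676)–(1.8463, -0.413055, 0.2998)  len=0.5022
  (v37,v2,v38) [-+-] → (1.8463, -0.413055, 0.2998)–(1.8463, -0.413055, 0.126181)  len=0.1736
  (v38,v2,v3) [-++] → (1.8463, -0.413055, 0.126181)–(1.8463, -0.413055, -0.2998)  len=0.4260
  (v38,v3,v39) [-+-] → (1.8463, -0.413055, -0.2998)–(1.8463, -1.66788, -0.468621)  len=1.2661
  (v39,v3,v4) [-++] → (1.8463, -1.66788, -0.468621)–(1.8463, -1.78962, -0.485)  len=0.1228
  (v39,v4,v35) [-++] → (1.8463, -1.78962, -0.485)–(1.8463, -1.8463, -0.452693)  len=0.0652

Chained into 2 loop(s):
  loop 1: 12 segments, perimeter = 4.6272
  loop 2: 12 segments, perimeter = 4.6272
Total perimeter = 9.254


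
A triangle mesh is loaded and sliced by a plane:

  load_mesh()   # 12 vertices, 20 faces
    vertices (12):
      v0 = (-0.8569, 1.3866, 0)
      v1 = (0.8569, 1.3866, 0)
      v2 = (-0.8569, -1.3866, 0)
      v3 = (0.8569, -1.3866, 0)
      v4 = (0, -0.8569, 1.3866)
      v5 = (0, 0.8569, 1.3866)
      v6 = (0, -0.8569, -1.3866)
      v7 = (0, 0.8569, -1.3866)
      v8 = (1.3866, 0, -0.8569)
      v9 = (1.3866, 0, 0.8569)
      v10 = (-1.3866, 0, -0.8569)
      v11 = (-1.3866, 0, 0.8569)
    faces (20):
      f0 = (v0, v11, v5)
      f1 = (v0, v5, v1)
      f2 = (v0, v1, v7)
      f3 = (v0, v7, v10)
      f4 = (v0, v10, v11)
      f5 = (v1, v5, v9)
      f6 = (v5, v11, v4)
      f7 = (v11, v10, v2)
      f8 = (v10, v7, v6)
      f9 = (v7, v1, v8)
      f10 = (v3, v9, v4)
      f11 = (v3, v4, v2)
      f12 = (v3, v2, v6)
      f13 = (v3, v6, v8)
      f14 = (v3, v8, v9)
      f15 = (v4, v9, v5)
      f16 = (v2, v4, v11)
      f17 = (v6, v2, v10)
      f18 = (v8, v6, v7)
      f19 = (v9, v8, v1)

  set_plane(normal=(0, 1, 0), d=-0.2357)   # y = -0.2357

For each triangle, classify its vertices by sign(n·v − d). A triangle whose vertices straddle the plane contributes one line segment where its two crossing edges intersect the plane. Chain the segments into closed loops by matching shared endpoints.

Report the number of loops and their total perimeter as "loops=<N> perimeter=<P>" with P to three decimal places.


loops=1 perimeter=8.797

Straddling triangles (10 of 20):
  (v5,v11,v4) [++-] → (-1.0052, -0.2357, 1.0026)–(0, -0.2357, 1.3866)  len=1.0760
  (v11,v10,v2) [++-] → (-1.29656, -0.2357, -0.711241)–(-1.29656, -0.2357, 0.711241)  len=1.4225
  (v10,v7,v6) [++-] → (0, -0.2357, -1.3866)–(-1.0052, -0.2357, -1.0026)  len=1.0760
  (v3,v9,v4) [-+-] → (1.29656, -0.2357, 0.711241)–(1.0052, -0.2357, 1.0026)  len=0.4120
  (v3,v6,v8) [--+] → (1.0052, -0.2357, -1.0026)–(1.29656, -0.2357, -0.711241)  len=0.4120
  (v3,v8,v9) [-++] → (1.29656, -0.2357, -0.711241)–(1.29656, -0.2357, 0.711241)  len=1.4225
  (v4,v9,v5) [-++] → (1.0052, -0.2357, 1.0026)–(0, -0.2357, 1.3866)  len=1.0760
  (v2,v4,v11) [--+] → (-1.0052, -0.2357, 1.0026)–(-1.29656, -0.2357, 0.711241)  len=0.4120
  (v6,v2,v10) [--+] → (-1.29656, -0.2357, -0.711241)–(-1.0052, -0.2357, -1.0026)  len=0.4120
  (v8,v6,v7) [+-+] → (1.0052, -0.2357, -1.0026)–(0, -0.2357, -1.3866)  len=1.0760

Chained into 1 loop(s):
  loop 1: 10 segments, perimeter = 8.7973
Total perimeter = 8.797


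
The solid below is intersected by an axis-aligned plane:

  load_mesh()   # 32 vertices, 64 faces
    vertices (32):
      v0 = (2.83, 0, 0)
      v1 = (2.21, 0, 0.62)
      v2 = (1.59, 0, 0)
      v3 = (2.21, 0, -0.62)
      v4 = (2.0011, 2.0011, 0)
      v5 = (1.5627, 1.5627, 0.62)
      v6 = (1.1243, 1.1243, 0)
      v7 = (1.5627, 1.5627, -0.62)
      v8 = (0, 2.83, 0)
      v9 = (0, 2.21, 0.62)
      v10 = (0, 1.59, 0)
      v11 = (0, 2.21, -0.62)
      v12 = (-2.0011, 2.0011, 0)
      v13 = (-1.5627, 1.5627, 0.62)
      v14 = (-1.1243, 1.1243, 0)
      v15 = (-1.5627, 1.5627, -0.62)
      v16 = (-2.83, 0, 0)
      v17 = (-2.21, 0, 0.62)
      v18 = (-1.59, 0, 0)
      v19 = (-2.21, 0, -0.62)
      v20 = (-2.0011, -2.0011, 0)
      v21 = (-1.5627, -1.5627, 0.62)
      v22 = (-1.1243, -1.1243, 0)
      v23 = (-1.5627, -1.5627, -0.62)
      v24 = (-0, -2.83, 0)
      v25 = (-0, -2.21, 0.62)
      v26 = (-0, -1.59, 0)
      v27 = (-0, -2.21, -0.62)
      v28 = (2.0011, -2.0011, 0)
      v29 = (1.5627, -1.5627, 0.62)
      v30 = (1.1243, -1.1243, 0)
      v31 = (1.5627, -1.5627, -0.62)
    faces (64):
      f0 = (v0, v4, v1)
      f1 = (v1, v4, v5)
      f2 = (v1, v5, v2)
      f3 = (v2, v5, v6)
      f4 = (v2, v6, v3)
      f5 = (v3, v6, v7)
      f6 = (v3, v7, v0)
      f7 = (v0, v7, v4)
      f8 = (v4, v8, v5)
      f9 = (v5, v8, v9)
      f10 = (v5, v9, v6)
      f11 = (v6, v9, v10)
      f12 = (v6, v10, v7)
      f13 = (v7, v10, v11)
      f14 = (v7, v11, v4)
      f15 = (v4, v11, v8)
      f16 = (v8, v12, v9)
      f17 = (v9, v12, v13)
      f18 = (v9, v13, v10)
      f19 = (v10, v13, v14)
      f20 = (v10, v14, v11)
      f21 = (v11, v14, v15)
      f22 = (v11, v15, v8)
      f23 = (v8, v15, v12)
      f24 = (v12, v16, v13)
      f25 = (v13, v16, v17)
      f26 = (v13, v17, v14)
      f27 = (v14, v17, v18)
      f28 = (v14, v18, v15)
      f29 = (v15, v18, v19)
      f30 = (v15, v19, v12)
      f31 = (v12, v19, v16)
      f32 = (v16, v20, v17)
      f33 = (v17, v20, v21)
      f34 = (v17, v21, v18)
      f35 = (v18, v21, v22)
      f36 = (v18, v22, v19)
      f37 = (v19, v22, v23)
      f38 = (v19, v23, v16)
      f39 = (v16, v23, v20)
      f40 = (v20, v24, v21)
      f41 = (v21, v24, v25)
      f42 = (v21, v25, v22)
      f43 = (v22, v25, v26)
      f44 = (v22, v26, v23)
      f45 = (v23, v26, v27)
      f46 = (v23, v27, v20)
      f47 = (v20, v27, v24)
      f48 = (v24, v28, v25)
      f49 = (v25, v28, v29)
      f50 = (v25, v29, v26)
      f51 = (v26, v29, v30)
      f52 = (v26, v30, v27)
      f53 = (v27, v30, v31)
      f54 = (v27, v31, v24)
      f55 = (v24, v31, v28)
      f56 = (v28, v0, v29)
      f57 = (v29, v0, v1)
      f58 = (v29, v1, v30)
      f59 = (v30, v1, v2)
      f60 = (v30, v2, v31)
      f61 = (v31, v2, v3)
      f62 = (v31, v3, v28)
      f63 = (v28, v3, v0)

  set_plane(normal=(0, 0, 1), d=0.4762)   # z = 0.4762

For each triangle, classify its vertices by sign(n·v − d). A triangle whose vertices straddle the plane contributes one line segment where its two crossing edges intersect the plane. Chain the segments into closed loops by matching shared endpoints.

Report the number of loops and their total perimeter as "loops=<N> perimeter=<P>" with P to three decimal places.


loops=2 perimeter=27.063

Straddling triangles (32 of 64):
  (v0,v4,v1) [--+] → (2.16155, 0.464126, 0.4762)–(2.3538, 0, 0.4762)  len=0.5024
  (v1,v4,v5) [+-+] → (2.16155, 0.464126, 0.4762)–(1.66438, 1.66438, 0.4762)  len=1.2991
  (v1,v5,v2) [++-] → (1.56903, 1.20025, 0.4762)–(2.0662, 0, 0.4762)  len=1.2991
  (v2,v5,v6) [-+-] → (1.56903, 1.20025, 0.4762)–(1.46102, 1.46102, 0.4762)  len=0.2823
  (v4,v8,v5) [--+] → (1.20025, 1.85663, 0.4762)–(1.66438, 1.66438, 0.4762)  len=0.5024
  (v5,v8,v9) [+-+] → (1.20025, 1.85663, 0.4762)–(0, 2.3538, 0.4762)  len=1.2991
  (v5,v9,v6) [++-] → (0.260765, 1.95819, 0.4762)–(1.46102, 1.46102, 0.4762)  len=1.2991
  (v6,v9,v10) [-+-] → (0.260765, 1.95819, 0.4762)–(0, 2.0662, 0.4762)  len=0.2823
  (v8,v12,v9) [--+] → (-0.464126, 2.16155, 0.4762)–(0, 2.3538, 0.4762)  len=0.5024
  (v9,v12,v13) [+-+] → (-0.464126, 2.16155, 0.4762)–(-1.66438, 1.66438, 0.4762)  len=1.2991
  (v9,v13,v10) [++-] → (-1.20025, 1.56903, 0.4762)–(0, 2.0662, 0.4762)  len=1.2991
  (v10,v13,v14) [-+-] → (-1.20025, 1.56903, 0.4762)–(-1.46102, 1.46102, 0.4762)  len=0.2823
  (v12,v16,v13) [--+] → (-1.85663, 1.20025, 0.4762)–(-1.66438, 1.66438, 0.4762)  len=0.5024
  (v13,v16,v17) [+-+] → (-1.85663, 1.20025, 0.4762)–(-2.3538, 0, 0.4762)  len=1.2991
  (v13,v17,v14) [++-] → (-1.95819, 0.260765, 0.4762)–(-1.46102, 1.46102, 0.4762)  len=1.2991
  (v14,v17,v18) [-+-] → (-1.95819, 0.260765, 0.4762)–(-2.0662, 0, 0.4762)  len=0.2823
  (v16,v20,v17) [--+] → (-2.16155, -0.464126, 0.4762)–(-2.3538, 0, 0.4762)  len=0.5024
  (v17,v20,v21) [+-+] → (-2.16155, -0.464126, 0.4762)–(-1.66438, -1.66438, 0.4762)  len=1.2991
  (v17,v21,v18) [++-] → (-1.56903, -1.20025, 0.4762)–(-2.0662, 0, 0.4762)  len=1.2991
  (v18,v21,v22) [-+-] → (-1.56903, -1.20025, 0.4762)–(-1.46102, -1.46102, 0.4762)  len=0.2823
  (v20,v24,v21) [--+] → (-1.20025, -1.85663, 0.4762)–(-1.66438, -1.66438, 0.4762)  len=0.5024
  (v21,v24,v25) [+-+] → (-1.20025, -1.85663, 0.4762)–(0, -2.3538, 0.4762)  len=1.2991
  (v21,v25,v22) [++-] → (-0.260765, -1.95819, 0.4762)–(-1.46102, -1.46102, 0.4762)  len=1.2991
  (v22,v25,v26) [-+-] → (-0.260765, -1.95819, 0.4762)–(0, -2.0662, 0.4762)  len=0.2823
  (v24,v28,v25) [--+] → (0.464126, -2.16155, 0.4762)–(0, -2.3538, 0.4762)  len=0.5024
  (v25,v28,v29) [+-+] → (0.464126, -2.16155, 0.4762)–(1.66438, -1.66438, 0.4762)  len=1.2991
  (v25,v29,v26) [++-] → (1.20025, -1.56903, 0.4762)–(0, -2.0662, 0.4762)  len=1.2991
  (v26,v29,v30) [-+-] → (1.20025, -1.56903, 0.4762)–(1.46102, -1.46102, 0.4762)  len=0.2823
  (v28,v0,v29) [--+] → (1.85663, -1.20025, 0.4762)–(1.66438, -1.66438, 0.4762)  len=0.5024
  (v29,v0,v1) [+-+] → (1.85663, -1.20025, 0.4762)–(2.3538, 0, 0.4762)  len=1.2991
  (v29,v1,v30) [++-] → (1.95819, -0.260765, 0.4762)–(1.46102, -1.46102, 0.4762)  len=1.2991
  (v30,v1,v2) [-+-] → (1.95819, -0.260765, 0.4762)–(2.0662, 0, 0.4762)  len=0.2823

Chained into 2 loop(s):
  loop 1: 16 segments, perimeter = 14.4121
  loop 2: 16 segments, perimeter = 12.6512
Total perimeter = 27.063


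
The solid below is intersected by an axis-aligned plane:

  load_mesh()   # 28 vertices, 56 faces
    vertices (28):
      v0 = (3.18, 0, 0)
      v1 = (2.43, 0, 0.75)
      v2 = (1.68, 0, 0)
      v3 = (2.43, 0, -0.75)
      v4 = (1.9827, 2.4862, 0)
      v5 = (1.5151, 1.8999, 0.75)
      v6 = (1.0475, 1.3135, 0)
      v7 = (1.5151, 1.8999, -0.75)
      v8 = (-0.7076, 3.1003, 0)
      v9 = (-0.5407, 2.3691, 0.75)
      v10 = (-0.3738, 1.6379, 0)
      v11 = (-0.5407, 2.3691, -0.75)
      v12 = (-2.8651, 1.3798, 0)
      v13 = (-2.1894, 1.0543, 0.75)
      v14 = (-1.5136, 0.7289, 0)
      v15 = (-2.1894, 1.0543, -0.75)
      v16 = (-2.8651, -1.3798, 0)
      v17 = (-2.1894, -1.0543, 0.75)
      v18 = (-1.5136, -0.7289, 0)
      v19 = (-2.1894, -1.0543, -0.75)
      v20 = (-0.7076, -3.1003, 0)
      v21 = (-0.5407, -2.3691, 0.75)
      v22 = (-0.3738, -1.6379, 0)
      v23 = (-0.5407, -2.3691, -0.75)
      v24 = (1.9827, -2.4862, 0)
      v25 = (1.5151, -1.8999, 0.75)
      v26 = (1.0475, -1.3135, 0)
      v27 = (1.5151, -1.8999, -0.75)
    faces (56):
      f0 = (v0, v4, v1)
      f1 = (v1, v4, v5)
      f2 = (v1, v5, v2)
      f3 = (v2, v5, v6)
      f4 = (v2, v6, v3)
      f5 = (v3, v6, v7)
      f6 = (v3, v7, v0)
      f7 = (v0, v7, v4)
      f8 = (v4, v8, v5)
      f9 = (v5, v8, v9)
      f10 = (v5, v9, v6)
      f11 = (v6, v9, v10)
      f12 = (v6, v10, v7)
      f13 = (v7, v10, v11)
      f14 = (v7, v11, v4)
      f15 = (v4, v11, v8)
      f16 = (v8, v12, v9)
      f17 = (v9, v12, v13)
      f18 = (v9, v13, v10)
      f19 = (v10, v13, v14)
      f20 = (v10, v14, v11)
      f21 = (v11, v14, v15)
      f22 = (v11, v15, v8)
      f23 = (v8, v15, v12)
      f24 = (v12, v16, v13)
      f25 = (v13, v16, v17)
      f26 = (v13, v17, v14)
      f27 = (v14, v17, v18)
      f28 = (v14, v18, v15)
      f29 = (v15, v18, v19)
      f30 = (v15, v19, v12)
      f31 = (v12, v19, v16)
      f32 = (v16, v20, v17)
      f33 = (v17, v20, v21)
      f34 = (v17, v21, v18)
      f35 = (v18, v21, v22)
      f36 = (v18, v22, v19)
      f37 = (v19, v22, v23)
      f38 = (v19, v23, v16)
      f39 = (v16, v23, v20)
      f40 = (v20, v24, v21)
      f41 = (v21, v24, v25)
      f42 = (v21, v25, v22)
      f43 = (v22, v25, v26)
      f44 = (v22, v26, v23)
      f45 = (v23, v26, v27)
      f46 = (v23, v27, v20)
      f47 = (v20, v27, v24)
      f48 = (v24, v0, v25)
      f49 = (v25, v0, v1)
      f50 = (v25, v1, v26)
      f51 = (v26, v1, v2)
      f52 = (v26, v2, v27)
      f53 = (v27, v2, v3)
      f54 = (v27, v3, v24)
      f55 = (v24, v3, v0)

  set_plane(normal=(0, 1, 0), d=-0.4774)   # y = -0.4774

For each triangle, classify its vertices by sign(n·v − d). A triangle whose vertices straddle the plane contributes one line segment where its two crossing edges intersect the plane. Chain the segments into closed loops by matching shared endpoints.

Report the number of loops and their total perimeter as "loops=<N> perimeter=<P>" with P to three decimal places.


Straddling triangles (16 of 56):
  (v12,v16,v13) [+-+] → (-2.8651, -0.4774, 0)–(-2.6146, -0.4774, 0.278049)  len=0.3743
  (v13,v16,v17) [+--] → (-2.6146, -0.4774, 0.278049)–(-2.1894, -0.4774, 0.75)  len=0.6352
  (v13,v17,v14) [+-+] → (-2.1894, -0.4774, 0.75)–(-1.97077, -0.4774, 0.50736)  len=0.3266
  (v14,v17,v18) [+--] → (-1.97077, -0.4774, 0.50736)–(-1.5136, -0.4774, 0)  len=0.6829
  (v14,v18,v15) [+-+] → (-1.5136, -0.4774, 0)–(-1.60891, -0.4774, -0.105779)  len=0.1424
  (v15,v18,v19) [+--] → (-1.60891, -0.4774, -0.105779)–(-2.1894, -0.4774, -0.75)  len=0.8672
  (v15,v19,v12) [+-+] → (-2.1894, -0.4774, -0.75)–(-2.34955, -0.4774, -0.572244)  len=0.2393
  (v12,v19,v16) [+--] → (-2.34955, -0.4774, -0.572244)–(-2.8651, -0.4774, 0)  len=0.7702
  (v24,v0,v25) [-+-] → (2.95009, -0.4774, 0)–(2.76165, -0.4774, 0.188457)  len=0.2665
  (v25,v0,v1) [-++] → (2.76165, -0.4774, 0.188457)–(2.20011, -0.4774, 0.75)  len=0.7941
  (v25,v1,v26) [-+-] → (2.20011, -0.4774, 0.75)–(1.92752, -0.4774, 0.477408)  len=0.3855
  (v26,v1,v2) [-++] → (1.92752, -0.4774, 0.477408)–(1.45011, -0.4774, 0)  len=0.6752
  (v26,v2,v27) [-+-] → (1.45011, -0.4774, 0)–(1.63856, -0.4774, -0.188457)  len=0.2665
  (v27,v2,v3) [-++] → (1.63856, -0.4774, -0.188457)–(2.20011, -0.4774, -0.75)  len=0.7941
  (v27,v3,v24) [-+-] → (2.20011, -0.4774, -0.75)–(2.34411, -0.4774, -0.605985)  len=0.2037
  (v24,v3,v0) [-++] → (2.34411, -0.4774, -0.605985)–(2.95009, -0.4774, 0)  len=0.8570

Chained into 2 loop(s):
  loop 1: 8 segments, perimeter = 4.0381
  loop 2: 8 segments, perimeter = 4.2426
Total perimeter = 8.281

loops=2 perimeter=8.281


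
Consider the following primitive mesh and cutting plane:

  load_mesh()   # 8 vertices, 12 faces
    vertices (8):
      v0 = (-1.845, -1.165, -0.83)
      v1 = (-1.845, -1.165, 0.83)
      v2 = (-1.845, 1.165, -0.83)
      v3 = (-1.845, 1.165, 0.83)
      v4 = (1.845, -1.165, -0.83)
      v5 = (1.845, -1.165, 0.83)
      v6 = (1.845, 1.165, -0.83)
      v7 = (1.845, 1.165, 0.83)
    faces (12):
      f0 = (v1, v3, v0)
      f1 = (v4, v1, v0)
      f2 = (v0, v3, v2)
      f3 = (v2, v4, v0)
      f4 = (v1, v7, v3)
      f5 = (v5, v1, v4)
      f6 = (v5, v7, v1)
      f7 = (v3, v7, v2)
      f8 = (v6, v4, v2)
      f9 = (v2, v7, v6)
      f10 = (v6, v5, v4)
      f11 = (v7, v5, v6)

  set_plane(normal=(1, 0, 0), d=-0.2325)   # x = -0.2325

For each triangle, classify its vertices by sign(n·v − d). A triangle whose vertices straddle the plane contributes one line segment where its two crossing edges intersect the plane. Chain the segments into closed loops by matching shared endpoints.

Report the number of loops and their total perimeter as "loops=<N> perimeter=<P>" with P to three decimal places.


loops=1 perimeter=7.980

Straddling triangles (8 of 12):
  (v4,v1,v0) [+--] → (-0.2325, -1.165, 0.104593)–(-0.2325, -1.165, -0.83)  len=0.9346
  (v2,v4,v0) [-+-] → (-0.2325, 0.146809, -0.83)–(-0.2325, -1.165, -0.83)  len=1.3118
  (v1,v7,v3) [-+-] → (-0.2325, -0.146809, 0.83)–(-0.2325, 1.165, 0.83)  len=1.3118
  (v5,v1,v4) [+-+] → (-0.2325, -1.165, 0.83)–(-0.2325, -1.165, 0.104593)  len=0.7254
  (v5,v7,v1) [++-] → (-0.2325, -0.146809, 0.83)–(-0.2325, -1.165, 0.83)  len=1.0182
  (v3,v7,v2) [-+-] → (-0.2325, 1.165, 0.83)–(-0.2325, 1.165, -0.104593)  len=0.9346
  (v6,v4,v2) [++-] → (-0.2325, 0.146809, -0.83)–(-0.2325, 1.165, -0.83)  len=1.0182
  (v2,v7,v6) [-++] → (-0.2325, 1.165, -0.104593)–(-0.2325, 1.165, -0.83)  len=0.7254

Chained into 1 loop(s):
  loop 1: 8 segments, perimeter = 7.9800
Total perimeter = 7.980


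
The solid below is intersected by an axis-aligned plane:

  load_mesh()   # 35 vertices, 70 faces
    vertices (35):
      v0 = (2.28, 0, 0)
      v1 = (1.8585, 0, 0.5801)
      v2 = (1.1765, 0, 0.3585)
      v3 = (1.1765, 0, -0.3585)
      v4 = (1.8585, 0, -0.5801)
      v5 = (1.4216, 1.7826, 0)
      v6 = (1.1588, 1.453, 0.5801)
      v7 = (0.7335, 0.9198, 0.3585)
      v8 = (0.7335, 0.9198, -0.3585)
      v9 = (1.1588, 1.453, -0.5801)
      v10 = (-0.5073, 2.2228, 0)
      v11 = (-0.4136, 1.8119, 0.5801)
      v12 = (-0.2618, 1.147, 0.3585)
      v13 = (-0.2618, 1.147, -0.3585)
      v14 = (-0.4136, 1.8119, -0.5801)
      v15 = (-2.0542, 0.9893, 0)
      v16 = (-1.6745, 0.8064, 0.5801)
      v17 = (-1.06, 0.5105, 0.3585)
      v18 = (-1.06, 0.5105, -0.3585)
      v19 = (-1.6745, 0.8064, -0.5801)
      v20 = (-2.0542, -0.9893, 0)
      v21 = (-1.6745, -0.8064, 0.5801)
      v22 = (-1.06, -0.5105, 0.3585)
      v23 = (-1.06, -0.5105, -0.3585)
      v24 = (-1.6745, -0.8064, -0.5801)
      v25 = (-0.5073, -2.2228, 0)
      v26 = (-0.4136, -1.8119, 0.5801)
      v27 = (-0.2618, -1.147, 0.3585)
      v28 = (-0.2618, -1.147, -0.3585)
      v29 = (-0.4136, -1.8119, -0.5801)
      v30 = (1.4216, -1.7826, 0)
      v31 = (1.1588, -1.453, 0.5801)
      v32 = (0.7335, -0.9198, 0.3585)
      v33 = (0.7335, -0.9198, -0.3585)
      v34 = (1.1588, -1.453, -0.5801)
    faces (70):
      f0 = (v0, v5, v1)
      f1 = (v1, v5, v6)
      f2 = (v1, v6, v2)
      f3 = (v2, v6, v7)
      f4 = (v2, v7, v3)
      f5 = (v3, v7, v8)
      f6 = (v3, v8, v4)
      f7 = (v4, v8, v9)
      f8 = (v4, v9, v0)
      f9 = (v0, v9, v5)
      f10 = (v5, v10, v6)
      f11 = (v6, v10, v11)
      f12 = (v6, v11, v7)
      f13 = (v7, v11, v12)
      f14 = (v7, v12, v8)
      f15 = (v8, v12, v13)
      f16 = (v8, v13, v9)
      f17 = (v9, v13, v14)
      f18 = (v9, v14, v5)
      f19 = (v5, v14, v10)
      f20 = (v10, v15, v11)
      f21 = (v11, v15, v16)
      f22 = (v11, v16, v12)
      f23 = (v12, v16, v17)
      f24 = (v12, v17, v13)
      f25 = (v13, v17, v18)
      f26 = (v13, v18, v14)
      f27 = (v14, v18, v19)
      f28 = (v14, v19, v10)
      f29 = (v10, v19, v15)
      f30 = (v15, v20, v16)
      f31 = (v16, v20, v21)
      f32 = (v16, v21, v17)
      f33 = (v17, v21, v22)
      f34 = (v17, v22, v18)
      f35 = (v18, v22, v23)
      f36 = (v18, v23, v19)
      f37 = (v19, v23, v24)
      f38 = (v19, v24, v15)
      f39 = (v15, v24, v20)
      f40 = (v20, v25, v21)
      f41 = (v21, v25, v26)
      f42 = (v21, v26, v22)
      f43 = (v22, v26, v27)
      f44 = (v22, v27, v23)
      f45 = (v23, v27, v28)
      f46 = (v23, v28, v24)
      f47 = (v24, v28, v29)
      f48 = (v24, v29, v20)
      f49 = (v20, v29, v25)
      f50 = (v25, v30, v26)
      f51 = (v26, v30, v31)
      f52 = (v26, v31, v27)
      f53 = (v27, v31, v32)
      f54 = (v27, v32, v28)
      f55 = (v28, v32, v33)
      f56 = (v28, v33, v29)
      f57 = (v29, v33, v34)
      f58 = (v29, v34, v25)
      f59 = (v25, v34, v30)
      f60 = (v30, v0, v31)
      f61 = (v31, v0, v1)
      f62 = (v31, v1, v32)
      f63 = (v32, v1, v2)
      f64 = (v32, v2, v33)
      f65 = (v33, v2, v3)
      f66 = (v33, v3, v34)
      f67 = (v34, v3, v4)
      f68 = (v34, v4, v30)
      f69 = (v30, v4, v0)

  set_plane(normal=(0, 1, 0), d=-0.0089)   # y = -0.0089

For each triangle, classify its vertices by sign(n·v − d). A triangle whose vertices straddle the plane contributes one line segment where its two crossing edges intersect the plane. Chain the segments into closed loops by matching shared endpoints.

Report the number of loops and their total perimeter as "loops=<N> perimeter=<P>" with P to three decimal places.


loops=2 perimeter=6.995

Straddling triangles (20 of 70):
  (v15,v20,v16) [+-+] → (-2.0542, -0.0089, 0)–(-1.84689, -0.0089, 0.316718)  len=0.3785
  (v16,v20,v21) [+--] → (-1.84689, -0.0089, 0.316718)–(-1.6745, -0.0089, 0.5801)  len=0.3148
  (v16,v21,v17) [+-+] → (-1.6745, -0.0089, 0.5801)–(-1.30237, -0.0089, 0.445902)  len=0.3956
  (v17,v21,v22) [+--] → (-1.30237, -0.0089, 0.445902)–(-1.06, -0.0089, 0.3585)  len=0.2576
  (v17,v22,v18) [+-+] → (-1.06, -0.0089, 0.3585)–(-1.06, -0.0089, 0.00625005)  len=0.3522
  (v18,v22,v23) [+--] → (-1.06, -0.0089, 0.00625005)–(-1.06, -0.0089, -0.3585)  len=0.3648
  (v18,v23,v19) [+-+] → (-1.06, -0.0089, -0.3585)–(-1.29406, -0.0089, -0.442906)  len=0.2488
  (v19,v23,v24) [+--] → (-1.29406, -0.0089, -0.442906)–(-1.6745, -0.0089, -0.5801)  len=0.4044
  (v19,v24,v15) [+-+] → (-1.6745, -0.0089, -0.5801)–(-1.84313, -0.0089, -0.322468)  len=0.3079
  (v15,v24,v20) [+--] → (-1.84313, -0.0089, -0.322468)–(-2.0542, -0.0089, 0)  len=0.3854
  (v30,v0,v31) [-+-] → (2.27571, -0.0089, 0)–(2.27313, -0.0089, 0.00355326)  len=0.0044
  (v31,v0,v1) [-++] → (2.27313, -0.0089, 0.00355326)–(1.85421, -0.0089, 0.5801)  len=0.7127
  (v31,v1,v32) [-+-] → (1.85421, -0.0089, 0.5801)–(1.84761, -0.0089, 0.577956)  len=0.0069
  (v32,v1,v2) [-++] → (1.84761, -0.0089, 0.577956)–(1.17221, -0.0089, 0.3585)  len=0.7102
  (v32,v2,v33) [-+-] → (1.17221, -0.0089, 0.3585)–(1.17221, -0.0089, 0.351562)  len=0.0069
  (v33,v2,v3) [-++] → (1.17221, -0.0089, 0.351562)–(1.17221, -0.0089, -0.3585)  len=0.7101
  (v33,v3,v34) [-+-] → (1.17221, -0.0089, -0.3585)–(1.17639, -0.0089, -0.359857)  len=0.0044
  (v34,v3,v4) [-++] → (1.17639, -0.0089, -0.359857)–(1.85421, -0.0089, -0.5801)  len=0.7127
  (v34,v4,v30) [-+-] → (1.85421, -0.0089, -0.5801)–(1.85632, -0.0089, -0.577204)  len=0.0036
  (v30,v4,v0) [-++] → (1.85632, -0.0089, -0.577204)–(2.27571, -0.0089, 0)  len=0.7135

Chained into 2 loop(s):
  loop 1: 10 segments, perimeter = 3.4101
  loop 2: 10 segments, perimeter = 3.5853
Total perimeter = 6.995


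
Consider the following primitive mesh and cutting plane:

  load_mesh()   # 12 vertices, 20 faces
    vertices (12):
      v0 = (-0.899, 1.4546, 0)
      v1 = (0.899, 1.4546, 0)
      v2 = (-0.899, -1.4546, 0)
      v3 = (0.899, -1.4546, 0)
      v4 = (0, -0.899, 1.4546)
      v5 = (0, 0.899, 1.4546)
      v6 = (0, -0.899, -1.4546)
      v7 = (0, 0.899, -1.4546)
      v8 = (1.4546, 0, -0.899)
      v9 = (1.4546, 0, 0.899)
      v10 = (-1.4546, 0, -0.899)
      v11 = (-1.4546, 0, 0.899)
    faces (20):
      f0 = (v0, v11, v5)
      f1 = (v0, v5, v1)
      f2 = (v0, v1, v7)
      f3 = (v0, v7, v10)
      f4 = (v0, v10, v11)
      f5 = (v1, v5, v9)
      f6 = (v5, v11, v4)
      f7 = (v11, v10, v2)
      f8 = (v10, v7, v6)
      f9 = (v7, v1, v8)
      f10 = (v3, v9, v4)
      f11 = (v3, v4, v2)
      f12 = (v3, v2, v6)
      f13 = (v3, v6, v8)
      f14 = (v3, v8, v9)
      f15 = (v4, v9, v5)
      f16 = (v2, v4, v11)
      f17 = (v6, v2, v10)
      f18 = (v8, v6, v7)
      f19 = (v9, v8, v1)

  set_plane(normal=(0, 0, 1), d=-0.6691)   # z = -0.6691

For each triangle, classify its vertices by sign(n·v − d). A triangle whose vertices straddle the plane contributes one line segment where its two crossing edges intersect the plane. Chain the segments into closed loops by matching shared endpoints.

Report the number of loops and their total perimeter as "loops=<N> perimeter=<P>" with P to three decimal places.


Straddling triangles (10 of 20):
  (v0,v1,v7) [++-] → (0.48547, 1.19903, -0.6691)–(-0.48547, 1.19903, -0.6691)  len=0.9709
  (v0,v7,v10) [+--] → (-0.48547, 1.19903, -0.6691)–(-1.31252, 0.371983, -0.6691)  len=1.1696
  (v0,v10,v11) [+-+] → (-1.31252, 0.371983, -0.6691)–(-1.4546, 0, -0.6691)  len=0.3982
  (v11,v10,v2) [+-+] → (-1.4546, 0, -0.6691)–(-1.31252, -0.371983, -0.6691)  len=0.3982
  (v7,v1,v8) [-+-] → (0.48547, 1.19903, -0.6691)–(1.31252, 0.371983, -0.6691)  len=1.1696
  (v3,v2,v6) [++-] → (-0.48547, -1.19903, -0.6691)–(0.48547, -1.19903, -0.6691)  len=0.9709
  (v3,v6,v8) [+--] → (0.48547, -1.19903, -0.6691)–(1.31252, -0.371983, -0.6691)  len=1.1696
  (v3,v8,v9) [+-+] → (1.31252, -0.371983, -0.6691)–(1.4546, 0, -0.6691)  len=0.3982
  (v6,v2,v10) [-+-] → (-0.48547, -1.19903, -0.6691)–(-1.31252, -0.371983, -0.6691)  len=1.1696
  (v9,v8,v1) [+-+] → (1.4546, 0, -0.6691)–(1.31252, 0.371983, -0.6691)  len=0.3982

Chained into 1 loop(s):
  loop 1: 10 segments, perimeter = 8.2131
Total perimeter = 8.213

loops=1 perimeter=8.213
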